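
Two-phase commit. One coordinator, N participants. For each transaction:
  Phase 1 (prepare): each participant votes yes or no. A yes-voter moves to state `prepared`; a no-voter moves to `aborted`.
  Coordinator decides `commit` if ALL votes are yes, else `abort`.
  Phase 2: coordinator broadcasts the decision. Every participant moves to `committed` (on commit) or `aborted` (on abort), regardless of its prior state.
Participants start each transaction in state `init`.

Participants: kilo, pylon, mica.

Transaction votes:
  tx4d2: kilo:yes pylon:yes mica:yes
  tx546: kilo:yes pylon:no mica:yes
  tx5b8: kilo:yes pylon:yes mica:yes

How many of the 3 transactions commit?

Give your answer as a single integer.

Answer: 2

Derivation:
tx4d2: all yes -> commit (commits=1)
tx546: no from pylon -> abort (commits=1)
tx5b8: all yes -> commit (commits=2)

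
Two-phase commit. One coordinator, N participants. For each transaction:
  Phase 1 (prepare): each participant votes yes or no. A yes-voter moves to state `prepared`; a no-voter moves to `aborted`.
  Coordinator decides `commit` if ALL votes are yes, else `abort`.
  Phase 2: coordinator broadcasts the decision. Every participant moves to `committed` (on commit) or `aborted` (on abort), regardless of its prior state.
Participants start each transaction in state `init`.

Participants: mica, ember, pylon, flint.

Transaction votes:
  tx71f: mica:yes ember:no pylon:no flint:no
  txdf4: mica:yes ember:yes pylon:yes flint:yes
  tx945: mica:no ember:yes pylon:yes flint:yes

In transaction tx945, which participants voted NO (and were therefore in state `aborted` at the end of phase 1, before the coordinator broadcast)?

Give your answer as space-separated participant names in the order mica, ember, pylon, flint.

Answer: mica

Derivation:
Txn tx945 phase 1: mica no -> aborted; ember yes -> prepared; pylon yes -> prepared; flint yes -> prepared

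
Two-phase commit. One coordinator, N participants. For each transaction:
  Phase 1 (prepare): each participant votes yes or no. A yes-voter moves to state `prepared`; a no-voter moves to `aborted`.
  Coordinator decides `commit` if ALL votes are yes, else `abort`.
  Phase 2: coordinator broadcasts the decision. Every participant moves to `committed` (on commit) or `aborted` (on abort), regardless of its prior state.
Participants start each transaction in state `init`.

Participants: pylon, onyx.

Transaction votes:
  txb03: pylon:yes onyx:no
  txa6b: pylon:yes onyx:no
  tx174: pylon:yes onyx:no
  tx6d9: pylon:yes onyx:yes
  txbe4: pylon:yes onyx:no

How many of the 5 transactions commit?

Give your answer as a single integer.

Answer: 1

Derivation:
txb03: no from onyx -> abort (commits=0)
txa6b: no from onyx -> abort (commits=0)
tx174: no from onyx -> abort (commits=0)
tx6d9: all yes -> commit (commits=1)
txbe4: no from onyx -> abort (commits=1)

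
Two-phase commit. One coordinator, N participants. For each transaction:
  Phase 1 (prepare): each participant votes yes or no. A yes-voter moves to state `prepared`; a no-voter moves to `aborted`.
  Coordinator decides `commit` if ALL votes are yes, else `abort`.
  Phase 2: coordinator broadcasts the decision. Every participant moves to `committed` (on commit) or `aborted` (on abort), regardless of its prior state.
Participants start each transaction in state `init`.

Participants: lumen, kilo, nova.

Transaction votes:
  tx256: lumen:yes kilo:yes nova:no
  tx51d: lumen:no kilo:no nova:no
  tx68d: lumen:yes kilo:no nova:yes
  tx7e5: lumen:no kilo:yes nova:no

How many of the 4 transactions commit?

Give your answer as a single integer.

tx256: no from nova -> abort (commits=0)
tx51d: no from lumen, kilo, nova -> abort (commits=0)
tx68d: no from kilo -> abort (commits=0)
tx7e5: no from lumen, nova -> abort (commits=0)

Answer: 0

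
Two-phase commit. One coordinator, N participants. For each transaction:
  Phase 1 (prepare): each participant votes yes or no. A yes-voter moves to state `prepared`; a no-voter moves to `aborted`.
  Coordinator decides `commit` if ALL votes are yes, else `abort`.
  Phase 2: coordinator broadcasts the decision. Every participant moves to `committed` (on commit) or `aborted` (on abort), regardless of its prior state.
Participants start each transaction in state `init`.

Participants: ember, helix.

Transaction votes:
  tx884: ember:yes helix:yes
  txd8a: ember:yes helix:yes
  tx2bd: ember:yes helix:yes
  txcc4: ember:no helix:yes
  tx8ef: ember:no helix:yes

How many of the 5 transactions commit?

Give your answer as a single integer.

tx884: all yes -> commit (commits=1)
txd8a: all yes -> commit (commits=2)
tx2bd: all yes -> commit (commits=3)
txcc4: no from ember -> abort (commits=3)
tx8ef: no from ember -> abort (commits=3)

Answer: 3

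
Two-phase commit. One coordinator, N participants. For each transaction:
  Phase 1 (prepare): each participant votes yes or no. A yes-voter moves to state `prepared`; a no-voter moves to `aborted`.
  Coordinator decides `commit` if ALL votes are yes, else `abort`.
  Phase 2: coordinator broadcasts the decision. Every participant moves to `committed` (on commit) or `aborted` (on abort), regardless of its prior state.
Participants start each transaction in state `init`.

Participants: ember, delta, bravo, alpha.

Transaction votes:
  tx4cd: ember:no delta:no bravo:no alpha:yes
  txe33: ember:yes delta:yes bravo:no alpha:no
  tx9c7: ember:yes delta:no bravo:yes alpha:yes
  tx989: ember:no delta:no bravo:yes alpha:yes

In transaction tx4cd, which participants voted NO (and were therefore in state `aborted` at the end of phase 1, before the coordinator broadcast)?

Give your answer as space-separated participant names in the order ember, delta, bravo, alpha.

Answer: ember delta bravo

Derivation:
Txn tx4cd phase 1: ember no -> aborted; delta no -> aborted; bravo no -> aborted; alpha yes -> prepared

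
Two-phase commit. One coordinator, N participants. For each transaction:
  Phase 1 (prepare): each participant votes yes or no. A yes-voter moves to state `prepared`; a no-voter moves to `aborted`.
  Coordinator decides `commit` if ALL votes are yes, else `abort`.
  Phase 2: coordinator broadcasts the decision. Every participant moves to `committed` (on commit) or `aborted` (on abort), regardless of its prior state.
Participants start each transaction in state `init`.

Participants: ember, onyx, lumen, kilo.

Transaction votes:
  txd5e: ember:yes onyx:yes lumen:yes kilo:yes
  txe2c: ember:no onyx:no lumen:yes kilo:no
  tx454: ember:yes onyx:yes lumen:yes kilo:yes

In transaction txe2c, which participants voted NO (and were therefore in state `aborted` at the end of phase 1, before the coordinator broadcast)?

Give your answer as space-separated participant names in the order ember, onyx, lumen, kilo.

Txn txe2c phase 1: ember no -> aborted; onyx no -> aborted; lumen yes -> prepared; kilo no -> aborted

Answer: ember onyx kilo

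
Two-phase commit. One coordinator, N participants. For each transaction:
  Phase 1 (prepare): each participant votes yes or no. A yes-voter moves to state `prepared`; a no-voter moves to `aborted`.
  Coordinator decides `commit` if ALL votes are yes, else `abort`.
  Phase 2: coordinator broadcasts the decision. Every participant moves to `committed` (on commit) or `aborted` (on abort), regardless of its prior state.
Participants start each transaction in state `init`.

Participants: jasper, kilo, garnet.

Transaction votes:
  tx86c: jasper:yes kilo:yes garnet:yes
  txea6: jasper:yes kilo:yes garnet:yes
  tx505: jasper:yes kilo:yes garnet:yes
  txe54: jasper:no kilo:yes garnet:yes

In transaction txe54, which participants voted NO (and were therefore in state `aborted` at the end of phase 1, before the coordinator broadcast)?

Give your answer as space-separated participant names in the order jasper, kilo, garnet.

Answer: jasper

Derivation:
Txn txe54 phase 1: jasper no -> aborted; kilo yes -> prepared; garnet yes -> prepared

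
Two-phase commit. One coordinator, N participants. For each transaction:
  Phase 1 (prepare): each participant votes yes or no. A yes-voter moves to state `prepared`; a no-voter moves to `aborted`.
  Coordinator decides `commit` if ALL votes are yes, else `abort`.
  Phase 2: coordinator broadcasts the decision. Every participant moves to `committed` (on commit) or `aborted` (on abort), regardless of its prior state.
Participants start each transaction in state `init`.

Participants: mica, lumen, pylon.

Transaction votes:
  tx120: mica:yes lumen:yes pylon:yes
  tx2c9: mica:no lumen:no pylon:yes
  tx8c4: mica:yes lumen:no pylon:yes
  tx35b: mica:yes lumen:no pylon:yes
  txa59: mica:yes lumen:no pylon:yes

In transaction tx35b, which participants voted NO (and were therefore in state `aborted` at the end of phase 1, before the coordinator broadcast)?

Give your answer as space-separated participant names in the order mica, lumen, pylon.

Txn tx35b phase 1: mica yes -> prepared; lumen no -> aborted; pylon yes -> prepared

Answer: lumen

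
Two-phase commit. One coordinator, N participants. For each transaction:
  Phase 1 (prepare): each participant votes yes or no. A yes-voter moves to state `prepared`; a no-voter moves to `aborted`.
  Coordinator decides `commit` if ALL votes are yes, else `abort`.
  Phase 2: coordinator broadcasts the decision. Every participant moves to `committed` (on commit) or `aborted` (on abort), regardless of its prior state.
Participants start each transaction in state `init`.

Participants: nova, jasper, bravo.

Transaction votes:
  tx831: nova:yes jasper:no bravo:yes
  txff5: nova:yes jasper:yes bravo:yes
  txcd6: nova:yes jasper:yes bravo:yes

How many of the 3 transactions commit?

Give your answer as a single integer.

Answer: 2

Derivation:
tx831: no from jasper -> abort (commits=0)
txff5: all yes -> commit (commits=1)
txcd6: all yes -> commit (commits=2)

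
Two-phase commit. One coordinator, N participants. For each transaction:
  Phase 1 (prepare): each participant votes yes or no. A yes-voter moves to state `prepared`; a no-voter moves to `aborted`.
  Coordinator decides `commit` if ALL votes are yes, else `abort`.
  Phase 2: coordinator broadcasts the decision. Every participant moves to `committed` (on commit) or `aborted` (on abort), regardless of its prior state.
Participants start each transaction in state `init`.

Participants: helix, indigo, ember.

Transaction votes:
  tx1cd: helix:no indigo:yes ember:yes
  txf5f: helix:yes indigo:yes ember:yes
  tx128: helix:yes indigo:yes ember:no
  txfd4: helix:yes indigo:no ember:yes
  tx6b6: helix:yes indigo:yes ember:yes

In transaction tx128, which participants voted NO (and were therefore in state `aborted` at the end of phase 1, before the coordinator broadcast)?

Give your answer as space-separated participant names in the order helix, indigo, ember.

Answer: ember

Derivation:
Txn tx128 phase 1: helix yes -> prepared; indigo yes -> prepared; ember no -> aborted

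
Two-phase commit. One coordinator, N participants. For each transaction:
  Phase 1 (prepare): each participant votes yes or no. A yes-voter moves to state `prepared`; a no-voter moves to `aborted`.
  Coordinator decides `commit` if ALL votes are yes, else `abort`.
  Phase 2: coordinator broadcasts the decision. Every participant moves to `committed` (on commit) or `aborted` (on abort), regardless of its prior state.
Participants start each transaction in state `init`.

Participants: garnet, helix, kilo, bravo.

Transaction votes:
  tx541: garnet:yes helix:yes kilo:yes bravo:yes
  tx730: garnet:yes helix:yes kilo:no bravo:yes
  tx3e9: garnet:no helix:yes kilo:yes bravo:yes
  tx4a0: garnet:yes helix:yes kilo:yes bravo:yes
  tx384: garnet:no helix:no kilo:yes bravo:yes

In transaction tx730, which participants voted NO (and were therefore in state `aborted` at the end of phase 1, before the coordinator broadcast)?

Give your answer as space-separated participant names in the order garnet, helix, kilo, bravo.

Txn tx730 phase 1: garnet yes -> prepared; helix yes -> prepared; kilo no -> aborted; bravo yes -> prepared

Answer: kilo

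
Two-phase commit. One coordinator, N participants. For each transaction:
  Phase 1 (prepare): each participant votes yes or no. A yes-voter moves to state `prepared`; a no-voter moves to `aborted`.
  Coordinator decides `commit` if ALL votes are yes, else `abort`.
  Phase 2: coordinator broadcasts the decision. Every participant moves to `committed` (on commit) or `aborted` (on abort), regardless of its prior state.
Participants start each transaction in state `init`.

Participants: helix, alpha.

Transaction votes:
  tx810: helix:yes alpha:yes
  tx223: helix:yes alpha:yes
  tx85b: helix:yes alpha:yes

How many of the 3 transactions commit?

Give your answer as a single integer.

tx810: all yes -> commit (commits=1)
tx223: all yes -> commit (commits=2)
tx85b: all yes -> commit (commits=3)

Answer: 3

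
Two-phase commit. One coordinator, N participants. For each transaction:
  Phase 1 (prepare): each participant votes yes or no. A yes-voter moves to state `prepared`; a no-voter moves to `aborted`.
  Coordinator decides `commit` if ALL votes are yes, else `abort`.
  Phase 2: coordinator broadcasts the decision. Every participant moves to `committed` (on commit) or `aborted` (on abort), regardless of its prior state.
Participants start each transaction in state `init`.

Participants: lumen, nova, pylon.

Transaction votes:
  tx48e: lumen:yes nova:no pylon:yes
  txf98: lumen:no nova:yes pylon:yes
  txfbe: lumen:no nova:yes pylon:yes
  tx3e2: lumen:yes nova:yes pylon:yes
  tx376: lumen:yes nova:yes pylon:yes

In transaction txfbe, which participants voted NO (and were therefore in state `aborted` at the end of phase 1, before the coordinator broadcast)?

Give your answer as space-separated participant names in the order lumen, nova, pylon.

Answer: lumen

Derivation:
Txn txfbe phase 1: lumen no -> aborted; nova yes -> prepared; pylon yes -> prepared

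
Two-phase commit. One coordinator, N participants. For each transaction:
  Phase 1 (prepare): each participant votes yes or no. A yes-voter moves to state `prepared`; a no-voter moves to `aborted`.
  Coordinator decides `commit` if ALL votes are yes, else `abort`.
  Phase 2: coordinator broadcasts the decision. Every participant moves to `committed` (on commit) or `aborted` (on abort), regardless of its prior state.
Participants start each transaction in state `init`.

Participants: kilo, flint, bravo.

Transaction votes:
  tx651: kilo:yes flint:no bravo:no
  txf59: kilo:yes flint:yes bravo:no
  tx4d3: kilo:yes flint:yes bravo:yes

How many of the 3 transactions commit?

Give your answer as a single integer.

Answer: 1

Derivation:
tx651: no from flint, bravo -> abort (commits=0)
txf59: no from bravo -> abort (commits=0)
tx4d3: all yes -> commit (commits=1)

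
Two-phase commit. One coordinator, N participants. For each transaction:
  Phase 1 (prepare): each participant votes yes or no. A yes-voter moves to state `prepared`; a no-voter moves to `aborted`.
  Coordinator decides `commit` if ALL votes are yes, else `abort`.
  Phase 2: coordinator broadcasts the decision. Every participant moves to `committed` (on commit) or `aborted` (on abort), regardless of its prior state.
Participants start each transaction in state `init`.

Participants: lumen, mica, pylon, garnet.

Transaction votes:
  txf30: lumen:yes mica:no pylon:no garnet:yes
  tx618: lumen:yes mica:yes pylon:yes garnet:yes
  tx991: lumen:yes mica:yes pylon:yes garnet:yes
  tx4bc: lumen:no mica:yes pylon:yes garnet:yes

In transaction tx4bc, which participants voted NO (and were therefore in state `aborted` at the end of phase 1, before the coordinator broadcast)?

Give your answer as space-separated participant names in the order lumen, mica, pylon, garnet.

Txn tx4bc phase 1: lumen no -> aborted; mica yes -> prepared; pylon yes -> prepared; garnet yes -> prepared

Answer: lumen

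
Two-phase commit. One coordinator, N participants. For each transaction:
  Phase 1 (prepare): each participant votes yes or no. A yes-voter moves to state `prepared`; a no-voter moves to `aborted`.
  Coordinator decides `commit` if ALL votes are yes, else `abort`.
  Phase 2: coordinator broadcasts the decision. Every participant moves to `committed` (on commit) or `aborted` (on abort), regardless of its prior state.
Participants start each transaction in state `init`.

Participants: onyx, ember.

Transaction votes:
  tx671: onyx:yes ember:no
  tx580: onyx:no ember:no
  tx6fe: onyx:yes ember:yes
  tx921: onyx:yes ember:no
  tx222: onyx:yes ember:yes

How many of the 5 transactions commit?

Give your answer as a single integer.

tx671: no from ember -> abort (commits=0)
tx580: no from onyx, ember -> abort (commits=0)
tx6fe: all yes -> commit (commits=1)
tx921: no from ember -> abort (commits=1)
tx222: all yes -> commit (commits=2)

Answer: 2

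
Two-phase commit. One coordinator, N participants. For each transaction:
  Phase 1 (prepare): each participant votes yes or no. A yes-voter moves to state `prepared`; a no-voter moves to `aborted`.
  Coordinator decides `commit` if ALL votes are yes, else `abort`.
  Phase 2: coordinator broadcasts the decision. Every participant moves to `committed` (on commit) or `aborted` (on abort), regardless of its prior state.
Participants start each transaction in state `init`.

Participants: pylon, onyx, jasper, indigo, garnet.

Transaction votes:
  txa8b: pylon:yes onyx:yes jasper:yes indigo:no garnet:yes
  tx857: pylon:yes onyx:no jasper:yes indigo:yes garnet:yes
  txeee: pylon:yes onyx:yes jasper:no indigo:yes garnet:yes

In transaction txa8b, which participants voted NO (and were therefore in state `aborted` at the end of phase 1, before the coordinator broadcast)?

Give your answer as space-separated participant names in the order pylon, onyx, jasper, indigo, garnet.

Txn txa8b phase 1: pylon yes -> prepared; onyx yes -> prepared; jasper yes -> prepared; indigo no -> aborted; garnet yes -> prepared

Answer: indigo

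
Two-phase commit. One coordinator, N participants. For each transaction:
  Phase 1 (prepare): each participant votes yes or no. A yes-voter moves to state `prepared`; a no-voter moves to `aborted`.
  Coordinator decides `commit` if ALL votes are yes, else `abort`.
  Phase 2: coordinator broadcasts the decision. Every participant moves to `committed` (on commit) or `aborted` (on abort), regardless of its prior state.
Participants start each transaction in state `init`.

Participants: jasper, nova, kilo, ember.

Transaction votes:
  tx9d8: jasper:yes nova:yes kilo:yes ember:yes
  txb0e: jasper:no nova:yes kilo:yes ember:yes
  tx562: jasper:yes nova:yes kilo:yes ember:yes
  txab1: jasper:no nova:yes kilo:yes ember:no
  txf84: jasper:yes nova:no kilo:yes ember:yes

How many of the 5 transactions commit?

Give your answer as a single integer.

Answer: 2

Derivation:
tx9d8: all yes -> commit (commits=1)
txb0e: no from jasper -> abort (commits=1)
tx562: all yes -> commit (commits=2)
txab1: no from jasper, ember -> abort (commits=2)
txf84: no from nova -> abort (commits=2)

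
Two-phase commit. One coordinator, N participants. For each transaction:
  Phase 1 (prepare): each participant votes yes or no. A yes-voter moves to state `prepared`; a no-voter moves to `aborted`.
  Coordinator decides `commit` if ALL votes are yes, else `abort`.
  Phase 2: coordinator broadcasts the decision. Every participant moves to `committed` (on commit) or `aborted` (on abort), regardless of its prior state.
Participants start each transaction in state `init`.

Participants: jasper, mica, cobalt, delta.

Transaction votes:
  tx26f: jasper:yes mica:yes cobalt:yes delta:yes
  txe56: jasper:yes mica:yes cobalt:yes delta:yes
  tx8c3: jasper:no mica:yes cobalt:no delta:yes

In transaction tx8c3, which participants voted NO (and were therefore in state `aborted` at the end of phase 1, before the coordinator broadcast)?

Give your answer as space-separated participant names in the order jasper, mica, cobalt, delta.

Answer: jasper cobalt

Derivation:
Txn tx8c3 phase 1: jasper no -> aborted; mica yes -> prepared; cobalt no -> aborted; delta yes -> prepared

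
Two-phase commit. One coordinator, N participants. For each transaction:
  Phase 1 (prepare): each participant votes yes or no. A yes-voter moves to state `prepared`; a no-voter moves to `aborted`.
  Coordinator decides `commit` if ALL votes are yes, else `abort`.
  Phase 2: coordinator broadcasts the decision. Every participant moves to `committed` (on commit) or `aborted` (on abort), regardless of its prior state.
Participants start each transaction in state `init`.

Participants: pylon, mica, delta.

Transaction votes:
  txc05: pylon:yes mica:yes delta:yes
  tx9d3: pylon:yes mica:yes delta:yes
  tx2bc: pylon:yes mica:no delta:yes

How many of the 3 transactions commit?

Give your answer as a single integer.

Answer: 2

Derivation:
txc05: all yes -> commit (commits=1)
tx9d3: all yes -> commit (commits=2)
tx2bc: no from mica -> abort (commits=2)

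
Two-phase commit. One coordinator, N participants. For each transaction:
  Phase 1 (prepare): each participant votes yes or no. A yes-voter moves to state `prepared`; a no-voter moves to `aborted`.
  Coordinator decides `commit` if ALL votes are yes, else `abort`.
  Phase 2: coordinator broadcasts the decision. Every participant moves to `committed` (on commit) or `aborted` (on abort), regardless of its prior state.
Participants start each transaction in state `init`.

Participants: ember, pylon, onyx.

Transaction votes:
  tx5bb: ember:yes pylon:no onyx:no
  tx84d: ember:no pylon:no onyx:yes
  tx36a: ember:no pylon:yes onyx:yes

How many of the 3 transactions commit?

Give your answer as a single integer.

Answer: 0

Derivation:
tx5bb: no from pylon, onyx -> abort (commits=0)
tx84d: no from ember, pylon -> abort (commits=0)
tx36a: no from ember -> abort (commits=0)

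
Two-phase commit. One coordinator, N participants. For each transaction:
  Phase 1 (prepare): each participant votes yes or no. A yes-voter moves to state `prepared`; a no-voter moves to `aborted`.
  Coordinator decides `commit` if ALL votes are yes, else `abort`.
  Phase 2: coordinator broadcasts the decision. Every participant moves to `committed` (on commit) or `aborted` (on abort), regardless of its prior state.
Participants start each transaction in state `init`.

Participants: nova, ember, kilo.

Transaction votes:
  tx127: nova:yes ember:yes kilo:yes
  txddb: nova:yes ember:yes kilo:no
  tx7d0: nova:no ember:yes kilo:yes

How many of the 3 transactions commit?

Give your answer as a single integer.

Answer: 1

Derivation:
tx127: all yes -> commit (commits=1)
txddb: no from kilo -> abort (commits=1)
tx7d0: no from nova -> abort (commits=1)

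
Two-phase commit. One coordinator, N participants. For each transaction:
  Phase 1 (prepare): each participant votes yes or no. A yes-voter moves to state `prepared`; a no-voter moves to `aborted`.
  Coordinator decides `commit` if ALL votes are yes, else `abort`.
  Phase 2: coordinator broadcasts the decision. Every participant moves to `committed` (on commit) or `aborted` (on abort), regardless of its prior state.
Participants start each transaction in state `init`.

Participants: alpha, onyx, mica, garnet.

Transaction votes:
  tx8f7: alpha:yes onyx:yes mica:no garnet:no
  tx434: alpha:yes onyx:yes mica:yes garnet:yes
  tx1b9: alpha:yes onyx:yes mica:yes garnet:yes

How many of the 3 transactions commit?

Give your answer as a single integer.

tx8f7: no from mica, garnet -> abort (commits=0)
tx434: all yes -> commit (commits=1)
tx1b9: all yes -> commit (commits=2)

Answer: 2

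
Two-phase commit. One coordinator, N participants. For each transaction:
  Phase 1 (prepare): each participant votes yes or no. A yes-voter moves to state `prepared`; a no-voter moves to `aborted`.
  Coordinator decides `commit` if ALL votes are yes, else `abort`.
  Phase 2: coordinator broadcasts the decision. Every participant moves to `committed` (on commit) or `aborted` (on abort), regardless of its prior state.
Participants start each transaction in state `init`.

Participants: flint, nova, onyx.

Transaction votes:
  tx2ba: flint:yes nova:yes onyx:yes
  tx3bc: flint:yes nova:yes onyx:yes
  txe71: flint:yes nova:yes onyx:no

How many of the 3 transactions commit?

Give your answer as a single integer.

Answer: 2

Derivation:
tx2ba: all yes -> commit (commits=1)
tx3bc: all yes -> commit (commits=2)
txe71: no from onyx -> abort (commits=2)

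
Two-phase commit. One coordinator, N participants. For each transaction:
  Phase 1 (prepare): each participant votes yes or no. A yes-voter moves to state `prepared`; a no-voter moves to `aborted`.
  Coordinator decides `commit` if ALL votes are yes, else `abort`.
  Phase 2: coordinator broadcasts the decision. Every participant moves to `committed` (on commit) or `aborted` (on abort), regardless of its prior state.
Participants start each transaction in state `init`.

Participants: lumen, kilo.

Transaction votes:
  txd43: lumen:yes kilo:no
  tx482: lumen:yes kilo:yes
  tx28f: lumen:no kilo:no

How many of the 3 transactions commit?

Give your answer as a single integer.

txd43: no from kilo -> abort (commits=0)
tx482: all yes -> commit (commits=1)
tx28f: no from lumen, kilo -> abort (commits=1)

Answer: 1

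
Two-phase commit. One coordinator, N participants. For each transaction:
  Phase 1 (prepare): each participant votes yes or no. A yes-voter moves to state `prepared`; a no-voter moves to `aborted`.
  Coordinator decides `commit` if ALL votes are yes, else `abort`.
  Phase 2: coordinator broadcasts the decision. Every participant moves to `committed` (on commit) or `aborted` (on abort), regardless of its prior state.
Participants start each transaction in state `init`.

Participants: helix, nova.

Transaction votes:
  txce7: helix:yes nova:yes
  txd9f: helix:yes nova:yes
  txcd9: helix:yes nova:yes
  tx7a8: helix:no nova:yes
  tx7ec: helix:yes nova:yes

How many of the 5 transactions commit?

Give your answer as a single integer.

Answer: 4

Derivation:
txce7: all yes -> commit (commits=1)
txd9f: all yes -> commit (commits=2)
txcd9: all yes -> commit (commits=3)
tx7a8: no from helix -> abort (commits=3)
tx7ec: all yes -> commit (commits=4)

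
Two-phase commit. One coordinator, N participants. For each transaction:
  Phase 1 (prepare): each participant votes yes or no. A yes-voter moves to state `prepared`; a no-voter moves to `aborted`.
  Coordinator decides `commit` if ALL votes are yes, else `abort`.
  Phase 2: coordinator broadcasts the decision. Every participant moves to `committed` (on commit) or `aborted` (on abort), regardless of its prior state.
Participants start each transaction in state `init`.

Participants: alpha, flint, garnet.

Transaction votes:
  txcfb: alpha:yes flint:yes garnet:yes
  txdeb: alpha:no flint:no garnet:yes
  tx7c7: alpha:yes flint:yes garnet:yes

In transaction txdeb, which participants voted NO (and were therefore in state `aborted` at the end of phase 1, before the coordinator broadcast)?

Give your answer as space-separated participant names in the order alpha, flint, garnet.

Answer: alpha flint

Derivation:
Txn txdeb phase 1: alpha no -> aborted; flint no -> aborted; garnet yes -> prepared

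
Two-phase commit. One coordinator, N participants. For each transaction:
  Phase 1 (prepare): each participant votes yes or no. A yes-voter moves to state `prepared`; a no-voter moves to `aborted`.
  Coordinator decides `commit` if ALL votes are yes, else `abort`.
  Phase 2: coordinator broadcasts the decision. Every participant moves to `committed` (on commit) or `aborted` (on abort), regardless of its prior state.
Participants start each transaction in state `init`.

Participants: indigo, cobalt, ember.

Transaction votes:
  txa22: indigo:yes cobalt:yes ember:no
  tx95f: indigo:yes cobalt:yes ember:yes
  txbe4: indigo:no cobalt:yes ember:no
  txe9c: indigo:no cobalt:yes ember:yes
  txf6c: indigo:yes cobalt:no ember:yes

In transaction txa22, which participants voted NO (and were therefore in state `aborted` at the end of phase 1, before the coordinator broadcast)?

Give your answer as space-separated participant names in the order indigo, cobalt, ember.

Answer: ember

Derivation:
Txn txa22 phase 1: indigo yes -> prepared; cobalt yes -> prepared; ember no -> aborted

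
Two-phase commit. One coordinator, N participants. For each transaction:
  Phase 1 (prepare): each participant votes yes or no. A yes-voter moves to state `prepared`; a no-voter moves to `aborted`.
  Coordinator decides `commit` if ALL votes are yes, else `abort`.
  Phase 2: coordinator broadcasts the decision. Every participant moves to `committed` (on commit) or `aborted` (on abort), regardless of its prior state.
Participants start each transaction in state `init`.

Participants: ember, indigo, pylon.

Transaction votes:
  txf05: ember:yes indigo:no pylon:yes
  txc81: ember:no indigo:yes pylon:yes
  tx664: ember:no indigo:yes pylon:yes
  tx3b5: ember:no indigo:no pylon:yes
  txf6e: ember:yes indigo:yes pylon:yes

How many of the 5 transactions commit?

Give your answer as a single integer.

txf05: no from indigo -> abort (commits=0)
txc81: no from ember -> abort (commits=0)
tx664: no from ember -> abort (commits=0)
tx3b5: no from ember, indigo -> abort (commits=0)
txf6e: all yes -> commit (commits=1)

Answer: 1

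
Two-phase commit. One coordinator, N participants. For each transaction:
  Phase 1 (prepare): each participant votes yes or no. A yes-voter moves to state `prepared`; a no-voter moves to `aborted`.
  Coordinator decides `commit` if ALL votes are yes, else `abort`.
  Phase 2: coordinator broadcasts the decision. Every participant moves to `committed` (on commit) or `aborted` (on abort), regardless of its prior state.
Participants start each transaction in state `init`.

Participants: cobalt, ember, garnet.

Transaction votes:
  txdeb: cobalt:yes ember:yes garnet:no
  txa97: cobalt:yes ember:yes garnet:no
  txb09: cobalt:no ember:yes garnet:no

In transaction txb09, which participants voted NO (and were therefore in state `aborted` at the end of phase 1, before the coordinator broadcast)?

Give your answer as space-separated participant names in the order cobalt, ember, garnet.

Txn txb09 phase 1: cobalt no -> aborted; ember yes -> prepared; garnet no -> aborted

Answer: cobalt garnet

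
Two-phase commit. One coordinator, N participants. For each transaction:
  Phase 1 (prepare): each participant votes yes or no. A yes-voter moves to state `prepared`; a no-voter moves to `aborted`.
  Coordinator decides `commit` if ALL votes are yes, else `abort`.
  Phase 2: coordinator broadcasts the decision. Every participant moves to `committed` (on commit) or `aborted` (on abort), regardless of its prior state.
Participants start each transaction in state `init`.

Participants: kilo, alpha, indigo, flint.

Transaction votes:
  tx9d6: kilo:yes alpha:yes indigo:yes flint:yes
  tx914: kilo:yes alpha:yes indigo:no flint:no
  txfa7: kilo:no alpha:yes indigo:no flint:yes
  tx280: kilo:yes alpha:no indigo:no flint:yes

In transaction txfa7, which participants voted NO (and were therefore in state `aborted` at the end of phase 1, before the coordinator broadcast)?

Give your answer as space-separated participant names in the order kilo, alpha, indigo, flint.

Txn txfa7 phase 1: kilo no -> aborted; alpha yes -> prepared; indigo no -> aborted; flint yes -> prepared

Answer: kilo indigo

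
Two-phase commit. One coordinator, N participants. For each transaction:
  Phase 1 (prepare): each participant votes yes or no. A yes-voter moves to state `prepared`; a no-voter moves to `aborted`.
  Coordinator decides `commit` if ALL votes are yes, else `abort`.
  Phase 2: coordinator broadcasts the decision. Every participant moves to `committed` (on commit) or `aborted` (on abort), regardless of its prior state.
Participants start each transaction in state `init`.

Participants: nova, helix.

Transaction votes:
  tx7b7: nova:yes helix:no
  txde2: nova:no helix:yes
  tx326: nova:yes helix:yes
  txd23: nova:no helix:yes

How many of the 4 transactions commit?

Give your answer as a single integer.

tx7b7: no from helix -> abort (commits=0)
txde2: no from nova -> abort (commits=0)
tx326: all yes -> commit (commits=1)
txd23: no from nova -> abort (commits=1)

Answer: 1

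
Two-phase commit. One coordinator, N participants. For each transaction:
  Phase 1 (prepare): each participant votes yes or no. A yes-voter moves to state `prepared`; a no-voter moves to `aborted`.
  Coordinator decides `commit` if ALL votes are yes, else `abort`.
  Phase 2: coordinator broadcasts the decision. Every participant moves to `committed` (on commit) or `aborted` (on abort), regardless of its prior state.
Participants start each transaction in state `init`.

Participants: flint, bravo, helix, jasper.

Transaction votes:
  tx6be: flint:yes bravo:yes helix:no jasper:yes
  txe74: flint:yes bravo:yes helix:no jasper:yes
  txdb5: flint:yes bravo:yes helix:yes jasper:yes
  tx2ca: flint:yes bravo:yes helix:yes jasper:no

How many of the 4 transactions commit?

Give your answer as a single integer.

tx6be: no from helix -> abort (commits=0)
txe74: no from helix -> abort (commits=0)
txdb5: all yes -> commit (commits=1)
tx2ca: no from jasper -> abort (commits=1)

Answer: 1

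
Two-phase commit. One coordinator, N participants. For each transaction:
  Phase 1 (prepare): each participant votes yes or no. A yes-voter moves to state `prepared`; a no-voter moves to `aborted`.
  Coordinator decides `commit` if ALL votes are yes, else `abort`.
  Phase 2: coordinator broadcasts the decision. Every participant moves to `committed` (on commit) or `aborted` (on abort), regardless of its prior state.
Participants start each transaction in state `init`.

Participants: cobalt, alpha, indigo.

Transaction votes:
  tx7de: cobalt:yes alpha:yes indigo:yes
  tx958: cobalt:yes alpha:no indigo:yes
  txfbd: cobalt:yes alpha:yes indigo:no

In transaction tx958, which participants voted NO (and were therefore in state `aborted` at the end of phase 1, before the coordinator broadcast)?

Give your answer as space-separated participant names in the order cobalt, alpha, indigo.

Txn tx958 phase 1: cobalt yes -> prepared; alpha no -> aborted; indigo yes -> prepared

Answer: alpha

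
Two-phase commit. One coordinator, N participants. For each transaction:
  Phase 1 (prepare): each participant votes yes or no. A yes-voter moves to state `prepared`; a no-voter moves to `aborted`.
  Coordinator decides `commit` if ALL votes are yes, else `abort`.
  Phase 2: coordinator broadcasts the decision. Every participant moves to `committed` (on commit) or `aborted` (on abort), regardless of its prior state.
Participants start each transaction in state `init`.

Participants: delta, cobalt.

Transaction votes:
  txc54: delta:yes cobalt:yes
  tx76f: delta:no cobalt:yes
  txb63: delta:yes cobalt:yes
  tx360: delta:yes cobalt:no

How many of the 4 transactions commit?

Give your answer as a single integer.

txc54: all yes -> commit (commits=1)
tx76f: no from delta -> abort (commits=1)
txb63: all yes -> commit (commits=2)
tx360: no from cobalt -> abort (commits=2)

Answer: 2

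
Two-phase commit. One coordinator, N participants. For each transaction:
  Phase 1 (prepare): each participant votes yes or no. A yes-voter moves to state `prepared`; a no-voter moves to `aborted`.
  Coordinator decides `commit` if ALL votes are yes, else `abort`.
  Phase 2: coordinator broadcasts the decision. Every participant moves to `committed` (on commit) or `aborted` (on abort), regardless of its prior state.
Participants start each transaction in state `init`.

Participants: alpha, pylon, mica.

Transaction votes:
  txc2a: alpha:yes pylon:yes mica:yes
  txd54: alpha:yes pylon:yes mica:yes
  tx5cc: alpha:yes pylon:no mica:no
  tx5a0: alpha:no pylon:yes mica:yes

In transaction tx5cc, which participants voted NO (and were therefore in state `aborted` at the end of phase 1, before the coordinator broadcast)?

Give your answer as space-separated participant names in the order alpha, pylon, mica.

Txn tx5cc phase 1: alpha yes -> prepared; pylon no -> aborted; mica no -> aborted

Answer: pylon mica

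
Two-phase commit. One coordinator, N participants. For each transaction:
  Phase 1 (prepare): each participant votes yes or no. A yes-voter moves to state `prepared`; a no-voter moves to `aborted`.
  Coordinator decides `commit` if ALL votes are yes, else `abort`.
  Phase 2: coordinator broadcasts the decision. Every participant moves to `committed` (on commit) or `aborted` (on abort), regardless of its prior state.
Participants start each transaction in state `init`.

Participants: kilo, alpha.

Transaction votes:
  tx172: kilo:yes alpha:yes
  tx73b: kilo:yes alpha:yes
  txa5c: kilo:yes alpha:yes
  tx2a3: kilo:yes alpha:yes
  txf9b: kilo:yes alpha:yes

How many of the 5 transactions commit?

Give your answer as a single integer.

Answer: 5

Derivation:
tx172: all yes -> commit (commits=1)
tx73b: all yes -> commit (commits=2)
txa5c: all yes -> commit (commits=3)
tx2a3: all yes -> commit (commits=4)
txf9b: all yes -> commit (commits=5)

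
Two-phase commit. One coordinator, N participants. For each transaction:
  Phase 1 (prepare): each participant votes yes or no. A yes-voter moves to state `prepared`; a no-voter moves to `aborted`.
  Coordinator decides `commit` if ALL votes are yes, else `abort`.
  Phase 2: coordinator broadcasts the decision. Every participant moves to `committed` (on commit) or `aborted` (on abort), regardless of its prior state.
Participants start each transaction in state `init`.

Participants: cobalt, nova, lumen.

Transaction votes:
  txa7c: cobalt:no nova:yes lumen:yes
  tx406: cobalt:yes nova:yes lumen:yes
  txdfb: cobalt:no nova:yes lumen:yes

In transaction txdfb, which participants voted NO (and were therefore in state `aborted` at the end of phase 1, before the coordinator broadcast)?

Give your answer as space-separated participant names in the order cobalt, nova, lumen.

Answer: cobalt

Derivation:
Txn txdfb phase 1: cobalt no -> aborted; nova yes -> prepared; lumen yes -> prepared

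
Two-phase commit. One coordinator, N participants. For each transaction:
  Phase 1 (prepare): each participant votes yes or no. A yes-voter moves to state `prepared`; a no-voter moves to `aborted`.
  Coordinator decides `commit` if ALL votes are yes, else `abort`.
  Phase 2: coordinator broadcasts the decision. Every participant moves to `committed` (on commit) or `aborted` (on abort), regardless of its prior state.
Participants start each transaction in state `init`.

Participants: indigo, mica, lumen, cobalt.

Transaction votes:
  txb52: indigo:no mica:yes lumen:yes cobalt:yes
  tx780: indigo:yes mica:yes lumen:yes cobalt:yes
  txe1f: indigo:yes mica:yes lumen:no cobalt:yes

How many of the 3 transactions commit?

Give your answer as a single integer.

txb52: no from indigo -> abort (commits=0)
tx780: all yes -> commit (commits=1)
txe1f: no from lumen -> abort (commits=1)

Answer: 1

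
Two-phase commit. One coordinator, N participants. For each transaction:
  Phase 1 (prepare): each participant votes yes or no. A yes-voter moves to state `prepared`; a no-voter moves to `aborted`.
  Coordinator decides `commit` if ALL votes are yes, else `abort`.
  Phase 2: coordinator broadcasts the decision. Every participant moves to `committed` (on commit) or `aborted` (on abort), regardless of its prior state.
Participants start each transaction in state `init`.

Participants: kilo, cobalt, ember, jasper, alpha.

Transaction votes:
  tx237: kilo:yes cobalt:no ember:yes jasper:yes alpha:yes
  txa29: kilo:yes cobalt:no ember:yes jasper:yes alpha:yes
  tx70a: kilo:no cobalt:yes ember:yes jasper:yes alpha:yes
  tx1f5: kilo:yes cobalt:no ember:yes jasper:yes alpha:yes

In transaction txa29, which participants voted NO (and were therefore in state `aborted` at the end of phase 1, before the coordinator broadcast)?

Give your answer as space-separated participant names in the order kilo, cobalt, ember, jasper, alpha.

Answer: cobalt

Derivation:
Txn txa29 phase 1: kilo yes -> prepared; cobalt no -> aborted; ember yes -> prepared; jasper yes -> prepared; alpha yes -> prepared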